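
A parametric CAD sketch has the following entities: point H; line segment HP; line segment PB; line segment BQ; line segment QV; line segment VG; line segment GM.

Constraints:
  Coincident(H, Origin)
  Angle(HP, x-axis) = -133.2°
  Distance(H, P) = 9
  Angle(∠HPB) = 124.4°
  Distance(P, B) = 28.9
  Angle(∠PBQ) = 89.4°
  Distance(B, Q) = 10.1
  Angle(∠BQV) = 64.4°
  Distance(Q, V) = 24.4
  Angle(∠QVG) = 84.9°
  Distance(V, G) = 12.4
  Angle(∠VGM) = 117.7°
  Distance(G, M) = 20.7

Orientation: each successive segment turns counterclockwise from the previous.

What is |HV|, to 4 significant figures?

14.47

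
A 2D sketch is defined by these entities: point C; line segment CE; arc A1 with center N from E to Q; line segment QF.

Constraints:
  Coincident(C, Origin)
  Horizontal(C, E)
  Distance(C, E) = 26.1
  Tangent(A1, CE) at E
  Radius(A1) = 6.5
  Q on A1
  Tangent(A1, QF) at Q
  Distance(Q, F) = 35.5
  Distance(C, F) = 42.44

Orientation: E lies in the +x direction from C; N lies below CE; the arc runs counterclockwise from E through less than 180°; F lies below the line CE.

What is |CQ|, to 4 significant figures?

20.42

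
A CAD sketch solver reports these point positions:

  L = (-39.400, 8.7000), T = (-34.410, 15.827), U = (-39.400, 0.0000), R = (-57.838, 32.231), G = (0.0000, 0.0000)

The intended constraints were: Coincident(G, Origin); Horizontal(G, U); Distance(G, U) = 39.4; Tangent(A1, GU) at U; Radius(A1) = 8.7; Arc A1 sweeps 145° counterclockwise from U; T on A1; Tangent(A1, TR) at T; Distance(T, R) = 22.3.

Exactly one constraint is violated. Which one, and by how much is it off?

Distance(T, R) = 22.3 — off by 6.30.

G = (0.00, 0.00) ✓; G.y = 0.00, U.y = 0.00 ✓; |GU| = 39.40 ✓; ∠(LU, UG) = 90.00° ✓; |LU| = 8.700 ✓; bearing(L→T) − bearing(L→U) = 145.0° ✓; |LT| = 8.700 ✓; ∠(LT, TR) = 90.00° ✓; |TR| = 28.60 ✗.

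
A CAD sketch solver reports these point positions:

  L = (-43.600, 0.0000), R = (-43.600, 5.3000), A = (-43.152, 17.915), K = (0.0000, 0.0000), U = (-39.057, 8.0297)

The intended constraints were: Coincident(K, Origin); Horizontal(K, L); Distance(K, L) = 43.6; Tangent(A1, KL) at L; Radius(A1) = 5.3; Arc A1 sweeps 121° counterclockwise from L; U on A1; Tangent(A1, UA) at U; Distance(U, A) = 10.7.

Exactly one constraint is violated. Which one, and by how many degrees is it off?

Tangent(A1, UA) at U — off by 8.50°.

K = (0.00, 0.00) ✓; K.y = 0.00, L.y = 0.00 ✓; |KL| = 43.60 ✓; ∠(RL, LK) = 90.00° ✓; |RL| = 5.300 ✓; bearing(R→U) − bearing(R→L) = 121.0° ✓; |RU| = 5.300 ✓; ∠(RU, UA) = 98.50° ✗; |UA| = 10.70 ✓.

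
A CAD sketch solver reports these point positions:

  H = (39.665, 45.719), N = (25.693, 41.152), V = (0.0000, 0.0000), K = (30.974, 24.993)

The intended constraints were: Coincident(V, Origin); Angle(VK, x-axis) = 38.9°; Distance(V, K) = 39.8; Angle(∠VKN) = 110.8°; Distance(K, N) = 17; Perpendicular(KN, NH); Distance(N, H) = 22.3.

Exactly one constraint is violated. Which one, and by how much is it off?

Distance(N, H) = 22.3 — off by 7.60.

V = (0.00, 0.00) ✓; VK at 38.90° ✓; |VK| = 39.80 ✓; ∠VKN = 110.8° ✓; |KN| = 17.00 ✓; ∠(KN, NH) = 90.00° ✓; |NH| = 14.70 ✗.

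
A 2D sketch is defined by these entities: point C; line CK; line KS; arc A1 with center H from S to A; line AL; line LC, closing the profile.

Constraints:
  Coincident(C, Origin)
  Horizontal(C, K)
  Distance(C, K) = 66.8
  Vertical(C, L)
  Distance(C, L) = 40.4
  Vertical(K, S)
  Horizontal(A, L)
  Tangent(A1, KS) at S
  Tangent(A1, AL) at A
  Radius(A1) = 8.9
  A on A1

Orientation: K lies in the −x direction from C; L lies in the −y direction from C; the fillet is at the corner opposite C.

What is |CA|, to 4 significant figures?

70.60

C is at the origin; C and K share the same y with |CK| = 66.8 and K on the −x side, so K = (-66.80, 0.000). C and L share the same x with |CL| = 40.4 and L on the −y side, so L = (0.000, -40.40). The virtual corner opposite C is at (-66.80, -40.40). Tangency of A1 to KS means the radius HS is perpendicular to KS and A1 meets AL tangentially, so HA is at right angles to AL, with radius 8.9, so the center H sits 8.9 in from both sides at H = (-57.90, -31.50). That places the tangent points at S = (-66.80, -31.50) on KS and A = (-57.90, -40.40) on AL. Then |CA| = |A − C| = 70.60.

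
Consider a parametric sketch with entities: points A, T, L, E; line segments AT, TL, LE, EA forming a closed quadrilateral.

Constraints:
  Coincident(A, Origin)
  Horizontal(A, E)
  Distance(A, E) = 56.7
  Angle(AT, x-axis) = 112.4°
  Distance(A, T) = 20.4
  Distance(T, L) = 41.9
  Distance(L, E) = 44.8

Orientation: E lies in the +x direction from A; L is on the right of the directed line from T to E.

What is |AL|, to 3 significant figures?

22.2

Checks: |TL| = 41.90 ✓; |LE| = 44.80 ✓.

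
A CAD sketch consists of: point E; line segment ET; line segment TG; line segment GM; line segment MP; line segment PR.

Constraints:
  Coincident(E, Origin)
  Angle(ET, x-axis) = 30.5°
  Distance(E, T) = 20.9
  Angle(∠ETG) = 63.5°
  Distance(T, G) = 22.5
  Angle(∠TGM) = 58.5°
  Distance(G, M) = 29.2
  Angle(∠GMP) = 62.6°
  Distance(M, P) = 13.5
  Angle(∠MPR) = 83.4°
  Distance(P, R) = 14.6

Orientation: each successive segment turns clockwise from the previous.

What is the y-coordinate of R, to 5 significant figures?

-3.4227

E is at the origin; ET runs at 30.5° with length 20.9, so T = (18.008, 10.608). ∠ETG = 63.5° gives TG at -86.000° from the x-axis; with |TG| = 22.5, G = (19.578, -11.838). ∠TGM = 58.5° gives GM at 152.50° from the x-axis; with |GM| = 29.2, M = (-6.3231, 1.6454). ∠GMP = 62.6° gives MP at 35.100° from the x-axis; with |MP| = 13.5, P = (4.7219, 9.4080). ∠MPR = 83.4° gives PR at -61.500° from the x-axis; with |PR| = 14.6, R = (11.688, -3.4227). So R.y = -3.4227.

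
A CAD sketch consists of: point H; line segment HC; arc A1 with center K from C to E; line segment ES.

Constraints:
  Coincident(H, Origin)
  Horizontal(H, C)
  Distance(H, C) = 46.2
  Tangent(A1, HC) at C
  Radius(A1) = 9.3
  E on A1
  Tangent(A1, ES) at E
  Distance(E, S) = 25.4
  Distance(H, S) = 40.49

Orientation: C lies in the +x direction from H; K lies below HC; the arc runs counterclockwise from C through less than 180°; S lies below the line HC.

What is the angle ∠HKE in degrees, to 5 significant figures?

10.892°

Checks: |KE| = 9.300 ✓; ∠(KE, ES) = 90.00° ✓; |ES| = 25.40 ✓; |HS| = 40.49 ✓.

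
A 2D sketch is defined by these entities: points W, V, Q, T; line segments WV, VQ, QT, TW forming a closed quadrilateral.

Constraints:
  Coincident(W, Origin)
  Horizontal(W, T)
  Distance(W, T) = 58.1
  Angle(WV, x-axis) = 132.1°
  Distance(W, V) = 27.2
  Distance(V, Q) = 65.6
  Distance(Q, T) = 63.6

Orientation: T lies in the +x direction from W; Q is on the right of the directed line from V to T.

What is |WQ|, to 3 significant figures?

40.6

Checks: |VQ| = 65.60 ✓; |QT| = 63.60 ✓.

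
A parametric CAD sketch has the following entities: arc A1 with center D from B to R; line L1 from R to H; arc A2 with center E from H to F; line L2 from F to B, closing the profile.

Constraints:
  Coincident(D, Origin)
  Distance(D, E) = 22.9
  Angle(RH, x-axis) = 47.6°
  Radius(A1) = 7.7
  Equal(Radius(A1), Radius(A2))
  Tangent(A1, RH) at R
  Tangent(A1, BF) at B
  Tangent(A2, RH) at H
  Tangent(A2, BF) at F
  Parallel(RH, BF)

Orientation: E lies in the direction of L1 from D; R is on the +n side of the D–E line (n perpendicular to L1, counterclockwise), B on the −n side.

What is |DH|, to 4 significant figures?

24.16

The slot axis is L1's direction at 47.6°, so u = (cos 47.6°, sin 47.6°) = (0.6743, 0.7385) and n = (−sin 47.6°, cos 47.6°) = (-0.7385, 0.6743). D is at the origin and E lies 22.9 along u from D, so E = 22.9·u = (15.44, 16.91). Tangency of A1 to both parallel lines with radius 7.7 puts R and B at D ± 7.7·n: R = (-5.686, 5.192), B = (5.686, -5.192). Equal radii place H and F the same way about E: H = E + 7.7·n = (9.755, 22.10), F = E − 7.7·n = (21.13, 11.72). Then |DH| = |H − D| = 24.16.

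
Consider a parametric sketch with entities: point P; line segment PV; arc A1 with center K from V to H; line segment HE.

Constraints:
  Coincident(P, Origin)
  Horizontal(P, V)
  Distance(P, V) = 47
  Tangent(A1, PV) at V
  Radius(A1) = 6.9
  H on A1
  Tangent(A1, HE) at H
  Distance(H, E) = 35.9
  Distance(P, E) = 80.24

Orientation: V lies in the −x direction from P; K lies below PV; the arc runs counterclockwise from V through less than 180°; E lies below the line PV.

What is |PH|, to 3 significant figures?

52.7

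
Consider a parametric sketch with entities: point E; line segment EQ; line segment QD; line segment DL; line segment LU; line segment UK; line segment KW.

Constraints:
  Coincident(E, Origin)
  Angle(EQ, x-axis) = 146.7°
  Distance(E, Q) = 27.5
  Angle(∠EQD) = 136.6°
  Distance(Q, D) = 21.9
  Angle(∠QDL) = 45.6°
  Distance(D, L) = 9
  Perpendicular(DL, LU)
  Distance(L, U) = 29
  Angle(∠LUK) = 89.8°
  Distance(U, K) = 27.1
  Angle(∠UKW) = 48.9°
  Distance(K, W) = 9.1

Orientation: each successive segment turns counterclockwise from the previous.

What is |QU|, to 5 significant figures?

14.774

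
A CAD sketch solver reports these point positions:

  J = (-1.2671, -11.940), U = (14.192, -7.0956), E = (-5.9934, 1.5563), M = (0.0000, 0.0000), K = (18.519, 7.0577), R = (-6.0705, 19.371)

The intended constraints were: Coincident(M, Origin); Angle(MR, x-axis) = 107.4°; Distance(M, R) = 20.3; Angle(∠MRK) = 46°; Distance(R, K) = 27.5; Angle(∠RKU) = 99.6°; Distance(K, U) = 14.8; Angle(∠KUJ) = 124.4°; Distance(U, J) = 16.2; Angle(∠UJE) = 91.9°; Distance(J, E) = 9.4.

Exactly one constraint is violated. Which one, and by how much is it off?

Distance(J, E) = 9.4 — off by 4.90.

M = (0.00, 0.00) ✓; MR at 107.4° ✓; |MR| = 20.30 ✓; ∠MRK = 46.00° ✓; |RK| = 27.50 ✓; ∠RKU = 99.60° ✓; |KU| = 14.80 ✓; ∠KUJ = 124.4° ✓; |UJ| = 16.20 ✓; ∠UJE = 91.90° ✓; |JE| = 14.30 ✗.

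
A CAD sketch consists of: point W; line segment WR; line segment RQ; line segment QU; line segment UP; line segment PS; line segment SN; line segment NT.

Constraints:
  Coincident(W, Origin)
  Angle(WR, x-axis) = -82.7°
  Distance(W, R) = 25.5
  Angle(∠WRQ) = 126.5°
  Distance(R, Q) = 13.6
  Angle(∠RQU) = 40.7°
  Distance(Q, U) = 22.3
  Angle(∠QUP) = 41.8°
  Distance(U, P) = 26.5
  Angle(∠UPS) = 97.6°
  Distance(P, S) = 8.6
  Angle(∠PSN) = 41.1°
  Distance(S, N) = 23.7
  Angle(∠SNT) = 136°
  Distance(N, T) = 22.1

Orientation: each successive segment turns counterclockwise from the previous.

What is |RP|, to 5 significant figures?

11.732

W is at the origin; WR runs at -82.7° with length 25.5, so R = (3.2401, -25.293). ∠WRQ = 126.5° gives RQ at -29.200° from the x-axis; with |RQ| = 13.6, Q = (15.112, -31.928). ∠RQU = 40.7° gives QU at 110.10° from the x-axis; with |QU| = 22.3, U = (7.4483, -10.986). ∠QUP = 41.8° gives UP at -111.70° from the x-axis; with |UP| = 26.5, P = (-2.3500, -35.608). Then |RP| = |P − R| = 11.732.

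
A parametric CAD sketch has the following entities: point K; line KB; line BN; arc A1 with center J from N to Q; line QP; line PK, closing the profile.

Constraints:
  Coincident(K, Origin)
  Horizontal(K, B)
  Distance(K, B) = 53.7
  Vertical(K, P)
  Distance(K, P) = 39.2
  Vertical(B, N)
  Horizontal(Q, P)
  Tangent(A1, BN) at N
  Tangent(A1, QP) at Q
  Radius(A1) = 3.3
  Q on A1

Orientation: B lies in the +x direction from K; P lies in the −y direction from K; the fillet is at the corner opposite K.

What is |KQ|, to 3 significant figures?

63.8

K is at the origin; KB is horizontal with |KB| = 53.7 and B on the +x side, so B = (53.7, 0.00). K and P share the same x with |KP| = 39.2 and P on the −y side, so P = (0.00, -39.2). The virtual corner opposite K is at (53.7, -39.2). The tangent condition forces JN to be normal to BN and tangency of A1 to QP means the radius JQ is perpendicular to QP, with radius 3.3, so the center J sits 3.3 in from both sides at J = (50.4, -35.9). That places the tangent points at N = (53.7, -35.9) on BN and Q = (50.4, -39.2) on QP. Then |KQ| = |Q − K| = 63.8.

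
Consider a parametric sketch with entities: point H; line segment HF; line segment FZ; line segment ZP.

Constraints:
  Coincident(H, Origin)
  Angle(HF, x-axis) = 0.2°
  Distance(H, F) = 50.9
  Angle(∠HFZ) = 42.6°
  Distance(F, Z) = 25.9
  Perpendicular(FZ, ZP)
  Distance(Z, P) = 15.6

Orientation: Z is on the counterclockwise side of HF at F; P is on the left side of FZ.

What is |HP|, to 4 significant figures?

22.12

H is at the origin; HF runs at 0.2° with length 50.9, so F = 50.9·(cos 0.2°, sin 0.2°) = (50.90, 0.1777). ∠HFZ = 42.6°, so FZ runs at 0.2° + (180° − 42.6°) = 137.6° from the x-axis; with |FZ| = 25.9, Z = F + 25.9·(cos 137.6°, sin 137.6°) = (31.77, 17.64). FZ ⟂ ZP; with |ZP| = 15.6 on the left of FZ, P = Z + 15.6·(-0.6743, -0.7385) = (21.25, 6.122). Then |HP| = |P − H| = 22.12.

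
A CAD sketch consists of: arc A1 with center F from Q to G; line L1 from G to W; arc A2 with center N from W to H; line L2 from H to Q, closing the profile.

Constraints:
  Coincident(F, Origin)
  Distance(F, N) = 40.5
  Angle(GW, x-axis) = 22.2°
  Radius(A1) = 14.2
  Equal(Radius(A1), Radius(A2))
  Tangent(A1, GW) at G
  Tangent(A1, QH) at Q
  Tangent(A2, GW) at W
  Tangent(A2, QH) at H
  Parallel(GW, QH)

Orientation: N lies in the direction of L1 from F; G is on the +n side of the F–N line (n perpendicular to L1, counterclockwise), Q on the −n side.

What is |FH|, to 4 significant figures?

42.92

Tangency of A1 to both parallel lines with radius 14.2 puts G and Q at F ± 14.2·n: G = (-5.365, 13.15), Q = (5.365, -13.15). Equal radii place W and H the same way about N: W = N + 14.2·n = (32.13, 28.45), H = N − 14.2·n = (42.86, 2.155). Then |FH| = |H − F| = 42.92.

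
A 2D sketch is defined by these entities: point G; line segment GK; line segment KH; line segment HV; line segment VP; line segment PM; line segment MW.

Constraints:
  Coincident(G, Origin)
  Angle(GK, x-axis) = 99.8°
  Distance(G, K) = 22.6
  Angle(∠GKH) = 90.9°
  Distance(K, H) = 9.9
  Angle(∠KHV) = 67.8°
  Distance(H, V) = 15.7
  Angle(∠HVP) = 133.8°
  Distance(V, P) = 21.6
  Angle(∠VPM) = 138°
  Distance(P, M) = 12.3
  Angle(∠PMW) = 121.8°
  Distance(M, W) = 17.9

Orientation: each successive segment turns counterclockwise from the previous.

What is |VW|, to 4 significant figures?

37.79

G is at the origin; GK runs at 99.8° with length 22.6, so K = (-3.847, 22.27). ∠GKH = 90.9° gives KH at -171.1° from the x-axis; with |KH| = 9.9, H = (-13.63, 20.74). ∠KHV = 67.8° gives HV at -58.90° from the x-axis; with |HV| = 15.7, V = (-5.518, 7.295). ∠HVP = 133.8° gives VP at -12.70° from the x-axis; with |VP| = 21.6, P = (15.55, 2.547). ∠VPM = 138.0° gives PM at 29.30° from the x-axis; with |PM| = 12.3, M = (26.28, 8.566). ∠PMW = 121.8° gives MW at 87.50° from the x-axis; with |MW| = 17.9, W = (27.06, 26.45). Then |VW| = |W − V| = 37.79.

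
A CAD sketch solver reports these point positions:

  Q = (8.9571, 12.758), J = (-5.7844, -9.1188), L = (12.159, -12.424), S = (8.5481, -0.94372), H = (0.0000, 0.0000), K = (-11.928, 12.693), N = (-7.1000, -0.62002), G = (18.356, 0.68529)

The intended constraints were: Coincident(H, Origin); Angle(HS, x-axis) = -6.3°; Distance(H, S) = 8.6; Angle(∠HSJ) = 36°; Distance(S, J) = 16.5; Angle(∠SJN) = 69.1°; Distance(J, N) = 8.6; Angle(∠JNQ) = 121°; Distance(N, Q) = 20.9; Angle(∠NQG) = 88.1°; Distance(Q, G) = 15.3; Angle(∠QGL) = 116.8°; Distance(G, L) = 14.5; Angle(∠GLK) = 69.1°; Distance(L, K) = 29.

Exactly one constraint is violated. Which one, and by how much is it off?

Distance(L, K) = 29 — off by 5.80.

H = (0.00, 0.00) ✓; HS at -6.300° ✓; |HS| = 8.600 ✓; ∠HSJ = 36.00° ✓; |SJ| = 16.50 ✓; ∠SJN = 69.10° ✓; |JN| = 8.600 ✓; ∠JNQ = 121.0° ✓; |NQ| = 20.90 ✓; ∠NQG = 88.10° ✓; |QG| = 15.30 ✓; ∠QGL = 116.8° ✓; |GL| = 14.50 ✓; ∠GLK = 69.10° ✓; |LK| = 34.80 ✗.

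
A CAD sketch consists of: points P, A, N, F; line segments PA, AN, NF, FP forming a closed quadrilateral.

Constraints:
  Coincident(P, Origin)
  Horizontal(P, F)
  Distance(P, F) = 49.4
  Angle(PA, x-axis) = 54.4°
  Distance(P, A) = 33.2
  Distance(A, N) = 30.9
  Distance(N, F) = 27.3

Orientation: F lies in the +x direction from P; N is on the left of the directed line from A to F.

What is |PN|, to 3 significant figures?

57.2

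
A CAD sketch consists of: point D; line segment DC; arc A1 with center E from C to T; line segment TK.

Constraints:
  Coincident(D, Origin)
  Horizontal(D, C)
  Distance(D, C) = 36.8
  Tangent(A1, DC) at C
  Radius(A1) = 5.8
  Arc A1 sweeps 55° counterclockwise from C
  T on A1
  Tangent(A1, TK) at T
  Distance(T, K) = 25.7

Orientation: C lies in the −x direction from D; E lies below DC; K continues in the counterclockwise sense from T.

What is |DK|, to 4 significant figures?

61.01

On A1, C sits at bearing 90° from E; a 55° counterclockwise sweep puts T at bearing 145°, so T = E + 5.8·(cos 145°, sin 145°) = (-41.55, -2.473). The tangent condition forces ET to be normal to TK, so TK runs along (−sin 145°, cos 145°); with |TK| = 25.7, K = (-56.29, -23.53). Then |DK| = |K − D| = 61.01.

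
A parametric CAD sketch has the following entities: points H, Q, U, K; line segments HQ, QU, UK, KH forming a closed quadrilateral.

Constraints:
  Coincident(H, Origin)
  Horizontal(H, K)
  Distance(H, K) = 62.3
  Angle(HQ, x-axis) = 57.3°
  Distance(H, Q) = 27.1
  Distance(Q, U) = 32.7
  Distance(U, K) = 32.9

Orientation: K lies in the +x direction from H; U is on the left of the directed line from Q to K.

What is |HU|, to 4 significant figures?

55.01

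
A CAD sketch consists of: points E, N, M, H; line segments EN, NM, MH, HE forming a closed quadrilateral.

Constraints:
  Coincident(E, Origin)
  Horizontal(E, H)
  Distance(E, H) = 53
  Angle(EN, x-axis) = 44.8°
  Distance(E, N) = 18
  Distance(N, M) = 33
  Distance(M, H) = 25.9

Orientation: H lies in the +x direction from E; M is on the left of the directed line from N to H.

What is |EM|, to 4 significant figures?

49.95

E is at the origin; EH is horizontal with |EH| = 53.0 and H in +x, so H = (53.0, 0). EN runs at 44.8° with |EN| = 18.0, so N = (12.77, 12.68). M is determined by |NM| = 33.0 and |MH| = 25.9 together: it lies at the intersection of circle(N, 33.0) and circle(H, 25.9). With |NH| = 42.18, the foot of the radical line on NH is 26.05 from N and the perpendicular offset is √(33.0² − 26.05²) = 20.26. Taking the left-of-NH solution: M = (43.71, 24.18).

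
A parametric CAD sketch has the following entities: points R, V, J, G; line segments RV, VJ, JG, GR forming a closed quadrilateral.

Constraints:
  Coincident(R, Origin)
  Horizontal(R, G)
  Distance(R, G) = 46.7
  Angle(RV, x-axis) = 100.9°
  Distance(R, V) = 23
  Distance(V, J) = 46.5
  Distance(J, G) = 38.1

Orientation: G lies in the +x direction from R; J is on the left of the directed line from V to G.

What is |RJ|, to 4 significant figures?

54.59

R is at the origin; R and G share the same y with |RG| = 46.7 and G in +x, so G = (46.7, 0). RV runs at 100.9° with |RV| = 23.0, so V = (-4.349, 22.59). J is determined by |VJ| = 46.5 and |JG| = 38.1 together: it lies at the intersection of circle(V, 46.5) and circle(G, 38.1). With |VG| = 55.82, the foot of the radical line on VG is 34.28 from V and the perpendicular offset is √(46.5² − 34.28²) = 31.42. Taking the left-of-VG solution: J = (39.71, 37.45).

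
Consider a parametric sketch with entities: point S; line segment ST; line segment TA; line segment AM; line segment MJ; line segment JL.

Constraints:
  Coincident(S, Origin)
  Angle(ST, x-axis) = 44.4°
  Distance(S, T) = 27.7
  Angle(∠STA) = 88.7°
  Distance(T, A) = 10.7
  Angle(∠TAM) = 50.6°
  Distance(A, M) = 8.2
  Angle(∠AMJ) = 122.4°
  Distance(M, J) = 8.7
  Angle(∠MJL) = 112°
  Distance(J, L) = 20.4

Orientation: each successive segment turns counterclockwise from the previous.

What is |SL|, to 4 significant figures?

43.08

S is at the origin; ST runs at 44.4° with length 27.7, so T = (19.79, 19.38). ∠STA = 88.7° gives TA at 135.7° from the x-axis; with |TA| = 10.7, A = (12.13, 26.85). ∠TAM = 50.6° gives AM at -94.90° from the x-axis; with |AM| = 8.2, M = (11.43, 18.68). ∠AMJ = 122.4° gives MJ at -37.30° from the x-axis; with |MJ| = 8.7, J = (18.35, 13.41). ∠MJL = 112.0° gives JL at 30.70° from the x-axis; with |JL| = 20.4, L = (35.89, 23.83). Then |SL| = |L − S| = 43.08.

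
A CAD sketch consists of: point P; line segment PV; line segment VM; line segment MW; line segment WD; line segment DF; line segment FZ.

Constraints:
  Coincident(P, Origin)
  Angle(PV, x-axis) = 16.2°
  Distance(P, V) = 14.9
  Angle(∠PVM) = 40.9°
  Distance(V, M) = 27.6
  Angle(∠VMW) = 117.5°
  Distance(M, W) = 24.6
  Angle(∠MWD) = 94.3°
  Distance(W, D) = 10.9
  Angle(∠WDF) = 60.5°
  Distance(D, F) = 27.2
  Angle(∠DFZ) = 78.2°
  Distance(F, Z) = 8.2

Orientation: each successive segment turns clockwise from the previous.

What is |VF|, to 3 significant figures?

28.6

P is at the origin; PV runs at 16.2° with length 14.9, so V = (14.3, 4.16). ∠PVM = 40.9° gives VM at -123° from the x-axis; with |VM| = 27.6, M = (-0.683, -19.0). ∠VMW = 117.5° gives MW at 175° from the x-axis; with |MW| = 24.6, W = (-25.2, -16.7). ∠MWD = 94.3° gives WD at 88.9° from the x-axis; with |WD| = 10.9, D = (-25.0, -5.80). ∠WDF = 60.5° gives DF at -30.6° from the x-axis; with |DF| = 27.2, F = (-1.55, -19.6). Then |VF| = |F − V| = 28.6.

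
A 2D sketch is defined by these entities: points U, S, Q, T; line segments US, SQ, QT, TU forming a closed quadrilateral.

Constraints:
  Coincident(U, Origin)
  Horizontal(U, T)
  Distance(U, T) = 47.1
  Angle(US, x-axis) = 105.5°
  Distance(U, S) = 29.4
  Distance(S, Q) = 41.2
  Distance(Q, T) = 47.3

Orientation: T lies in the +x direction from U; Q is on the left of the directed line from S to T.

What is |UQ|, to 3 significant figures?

53.5

U is at the origin; U and T share the same y with |UT| = 47.1 and T in +x, so T = (47.1, 0). US runs at 105.5° with |US| = 29.4, so S = (-7.86, 28.3). Q is determined by |SQ| = 41.2 and |QT| = 47.3 together: it lies at the intersection of circle(S, 41.2) and circle(T, 47.3). With |ST| = 61.8, the foot of the radical line on ST is 26.5 from S and the perpendicular offset is √(41.2² − 26.5²) = 31.5. Taking the left-of-ST solution: Q = (30.2, 44.2).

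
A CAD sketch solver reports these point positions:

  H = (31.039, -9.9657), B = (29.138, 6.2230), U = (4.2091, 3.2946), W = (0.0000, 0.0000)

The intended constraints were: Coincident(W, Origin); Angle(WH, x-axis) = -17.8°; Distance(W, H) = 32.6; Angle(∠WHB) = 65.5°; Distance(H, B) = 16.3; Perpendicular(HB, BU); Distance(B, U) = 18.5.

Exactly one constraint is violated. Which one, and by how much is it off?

Distance(B, U) = 18.5 — off by 6.60.

W = (0.00, 0.00) ✓; WH at -17.80° ✓; |WH| = 32.60 ✓; ∠WHB = 65.50° ✓; |HB| = 16.30 ✓; ∠(HB, BU) = 90.00° ✓; |BU| = 25.10 ✗.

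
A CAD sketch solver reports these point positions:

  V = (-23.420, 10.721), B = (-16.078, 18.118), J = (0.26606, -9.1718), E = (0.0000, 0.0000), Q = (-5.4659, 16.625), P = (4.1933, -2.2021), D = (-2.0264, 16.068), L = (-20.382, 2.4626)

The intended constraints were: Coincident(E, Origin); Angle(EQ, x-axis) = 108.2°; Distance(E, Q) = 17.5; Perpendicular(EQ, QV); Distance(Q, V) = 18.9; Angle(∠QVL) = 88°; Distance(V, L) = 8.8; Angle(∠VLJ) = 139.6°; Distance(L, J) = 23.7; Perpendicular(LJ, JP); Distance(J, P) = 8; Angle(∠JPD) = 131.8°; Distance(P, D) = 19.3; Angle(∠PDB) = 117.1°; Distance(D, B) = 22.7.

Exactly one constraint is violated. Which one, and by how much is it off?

Distance(D, B) = 22.7 — off by 8.50.

E = (0.00, 0.00) ✓; EQ at 108.2° ✓; |EQ| = 17.50 ✓; ∠(EQ, QV) = 90.00° ✓; |QV| = 18.90 ✓; ∠QVL = 88.01° ✓; |VL| = 8.799 ✓; ∠VLJ = 139.6° ✓; |LJ| = 23.70 ✓; ∠(LJ, JP) = 90.00° ✓; |JP| = 8.000 ✓; ∠JPD = 131.8° ✓; |PD| = 19.30 ✓; ∠PDB = 117.1° ✓; |DB| = 14.20 ✗.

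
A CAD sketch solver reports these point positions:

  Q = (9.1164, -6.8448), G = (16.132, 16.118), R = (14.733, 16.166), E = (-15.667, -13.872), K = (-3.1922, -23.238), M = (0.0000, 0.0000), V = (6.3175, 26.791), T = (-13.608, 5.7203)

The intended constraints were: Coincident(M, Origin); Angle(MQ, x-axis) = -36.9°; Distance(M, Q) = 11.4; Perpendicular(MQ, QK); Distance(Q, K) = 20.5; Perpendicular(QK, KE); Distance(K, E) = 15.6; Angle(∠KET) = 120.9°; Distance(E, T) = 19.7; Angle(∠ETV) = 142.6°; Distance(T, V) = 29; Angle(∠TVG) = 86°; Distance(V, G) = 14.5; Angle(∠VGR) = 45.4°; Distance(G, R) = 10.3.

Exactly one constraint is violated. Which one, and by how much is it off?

Distance(G, R) = 10.3 — off by 8.90.

M = (0.00, 0.00) ✓; MQ at -36.90° ✓; |MQ| = 11.40 ✓; ∠(MQ, QK) = 90.00° ✓; |QK| = 20.50 ✓; ∠(QK, KE) = 90.00° ✓; |KE| = 15.60 ✓; ∠KET = 120.9° ✓; |ET| = 19.70 ✓; ∠ETV = 142.6° ✓; |TV| = 29.00 ✓; ∠TVG = 86.00° ✓; |VG| = 14.50 ✓; ∠VGR = 45.43° ✓; |GR| = 1.400 ✗.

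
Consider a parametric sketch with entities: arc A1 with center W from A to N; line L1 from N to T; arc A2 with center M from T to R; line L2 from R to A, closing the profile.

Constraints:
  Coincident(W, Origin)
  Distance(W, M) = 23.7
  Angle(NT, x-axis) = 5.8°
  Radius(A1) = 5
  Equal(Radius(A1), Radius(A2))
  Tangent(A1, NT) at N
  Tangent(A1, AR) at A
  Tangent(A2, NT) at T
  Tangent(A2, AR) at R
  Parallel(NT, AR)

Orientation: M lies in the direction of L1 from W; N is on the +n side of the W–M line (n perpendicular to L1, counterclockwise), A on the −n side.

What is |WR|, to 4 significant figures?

24.22

The slot axis is L1's direction at 5.8°, so u = (cos 5.8°, sin 5.8°) = (0.9949, 0.1011) and n = (−sin 5.8°, cos 5.8°) = (-0.1011, 0.9949). W is at the origin and M lies 23.7 along u from W, so M = 23.7·u = (23.58, 2.395). Tangency of A1 to both parallel lines with radius 5.0 puts N and A at W ± 5.0·n: N = (-0.5053, 4.974), A = (0.5053, -4.974). Equal radii place T and R the same way about M: T = M + 5.0·n = (23.07, 7.369), R = M − 5.0·n = (24.08, -2.579). Then |WR| = |R − W| = 24.22.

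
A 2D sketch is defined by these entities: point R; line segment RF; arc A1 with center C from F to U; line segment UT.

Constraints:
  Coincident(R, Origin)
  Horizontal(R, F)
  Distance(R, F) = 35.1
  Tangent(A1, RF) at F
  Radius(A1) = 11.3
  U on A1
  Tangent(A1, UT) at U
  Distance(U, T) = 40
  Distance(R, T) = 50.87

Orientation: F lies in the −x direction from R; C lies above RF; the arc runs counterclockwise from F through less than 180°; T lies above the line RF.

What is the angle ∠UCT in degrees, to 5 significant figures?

74.225°

Checks: ∠(CF, FR) = 90.00° ✓; |CU| = 11.30 ✓; ∠(CU, UT) = 90.00° ✓; |UT| = 40.00 ✓; |RT| = 50.87 ✓.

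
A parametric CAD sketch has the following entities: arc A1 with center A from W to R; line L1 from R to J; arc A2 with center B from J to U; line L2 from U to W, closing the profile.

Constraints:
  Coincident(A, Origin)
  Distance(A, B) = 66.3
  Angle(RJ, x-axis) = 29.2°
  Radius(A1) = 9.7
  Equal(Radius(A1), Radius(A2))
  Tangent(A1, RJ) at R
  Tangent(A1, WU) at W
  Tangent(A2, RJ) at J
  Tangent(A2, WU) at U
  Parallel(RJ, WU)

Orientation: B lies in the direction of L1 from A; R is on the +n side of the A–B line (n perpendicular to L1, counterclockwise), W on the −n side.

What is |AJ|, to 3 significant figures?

67.0

The slot axis is L1's direction at 29.2°, so u = (cos 29.2°, sin 29.2°) = (0.873, 0.488) and n = (−sin 29.2°, cos 29.2°) = (-0.488, 0.873). A is at the origin and B lies 66.3 along u from A, so B = 66.3·u = (57.9, 32.3). Tangency of A1 to both parallel lines with radius 9.7 puts R and W at A ± 9.7·n: R = (-4.73, 8.47), W = (4.73, -8.47). Equal radii place J and U the same way about B: J = B + 9.7·n = (53.1, 40.8), U = B − 9.7·n = (62.6, 23.9). Then |AJ| = |J − A| = 67.0.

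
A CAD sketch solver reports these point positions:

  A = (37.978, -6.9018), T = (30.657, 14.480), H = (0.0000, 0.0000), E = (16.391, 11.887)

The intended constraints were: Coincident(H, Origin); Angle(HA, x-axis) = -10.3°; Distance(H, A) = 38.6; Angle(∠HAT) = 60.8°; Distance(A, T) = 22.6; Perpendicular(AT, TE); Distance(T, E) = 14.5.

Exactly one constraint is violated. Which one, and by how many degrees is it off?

Perpendicular(AT, TE) — off by 8.60°.

H = (0.00, 0.00) ✓; HA at -10.30° ✓; |HA| = 38.60 ✓; ∠HAT = 60.80° ✓; |AT| = 22.60 ✓; ∠(AT, TE) = 81.40° ✗; |TE| = 14.50 ✓.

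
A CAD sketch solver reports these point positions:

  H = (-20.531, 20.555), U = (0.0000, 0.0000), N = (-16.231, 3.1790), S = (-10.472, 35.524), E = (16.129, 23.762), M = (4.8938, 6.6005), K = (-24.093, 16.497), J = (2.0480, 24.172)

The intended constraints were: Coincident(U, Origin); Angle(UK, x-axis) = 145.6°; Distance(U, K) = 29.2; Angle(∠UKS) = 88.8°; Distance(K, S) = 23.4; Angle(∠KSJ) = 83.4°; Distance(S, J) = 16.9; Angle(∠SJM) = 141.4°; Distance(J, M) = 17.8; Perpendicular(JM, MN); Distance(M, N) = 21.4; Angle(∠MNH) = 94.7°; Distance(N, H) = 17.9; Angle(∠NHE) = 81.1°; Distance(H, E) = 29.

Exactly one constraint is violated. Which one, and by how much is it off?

Distance(H, E) = 29 — off by 7.80.

U = (0.00, 0.00) ✓; UK at 145.6° ✓; |UK| = 29.20 ✓; ∠UKS = 88.80° ✓; |KS| = 23.40 ✓; ∠KSJ = 83.40° ✓; |SJ| = 16.90 ✓; ∠SJM = 141.4° ✓; |JM| = 17.80 ✓; ∠(JM, MN) = 90.00° ✓; |MN| = 21.40 ✓; ∠MNH = 94.70° ✓; |NH| = 17.90 ✓; ∠NHE = 81.10° ✓; |HE| = 36.80 ✗.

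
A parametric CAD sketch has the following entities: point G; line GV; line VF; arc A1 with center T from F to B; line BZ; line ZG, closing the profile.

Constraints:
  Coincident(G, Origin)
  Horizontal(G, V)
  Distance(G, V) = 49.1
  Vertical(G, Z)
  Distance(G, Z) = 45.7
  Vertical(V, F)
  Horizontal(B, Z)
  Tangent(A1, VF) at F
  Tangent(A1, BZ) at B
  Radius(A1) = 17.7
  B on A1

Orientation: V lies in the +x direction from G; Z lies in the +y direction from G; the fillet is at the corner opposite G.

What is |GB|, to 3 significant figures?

55.4

G is at the origin; G and V share the same y with |GV| = 49.1 and V on the +x side, so V = (49.1, 0.00). GZ is vertical with |GZ| = 45.7 and Z on the +y side, so Z = (0.00, 45.7). The virtual corner opposite G is at (49.1, 45.7). Tangency of A1 to VF means the radius TF is perpendicular to VF and tangency of A1 to BZ means the radius TB is perpendicular to BZ, with radius 17.7, so the center T sits 17.7 in from both sides at T = (31.4, 28.0). That places the tangent points at F = (49.1, 28.0) on VF and B = (31.4, 45.7) on BZ. Then |GB| = |B − G| = 55.4.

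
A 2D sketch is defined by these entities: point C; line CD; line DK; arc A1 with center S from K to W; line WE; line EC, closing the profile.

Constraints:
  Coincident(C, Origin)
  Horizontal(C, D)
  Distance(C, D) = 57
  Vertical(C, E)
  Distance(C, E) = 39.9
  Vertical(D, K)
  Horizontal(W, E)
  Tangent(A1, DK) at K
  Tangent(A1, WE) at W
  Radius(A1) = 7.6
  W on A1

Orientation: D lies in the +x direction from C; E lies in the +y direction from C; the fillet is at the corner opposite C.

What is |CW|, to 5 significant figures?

63.501

C is at the origin; CD is horizontal with |CD| = 57.0 and D on the +x side, so D = (57.000, 0.0000). CE is vertical with |CE| = 39.9 and E on the +y side, so E = (0.0000, 39.900). The virtual corner opposite C is at (57.000, 39.900). A1 meets DK tangentially, so SK is at right angles to DK and the tangent condition forces SW to be normal to WE, with radius 7.6, so the center S sits 7.6 in from both sides at S = (49.400, 32.300). That places the tangent points at K = (57.000, 32.300) on DK and W = (49.400, 39.900) on WE. Then |CW| = |W − C| = 63.501.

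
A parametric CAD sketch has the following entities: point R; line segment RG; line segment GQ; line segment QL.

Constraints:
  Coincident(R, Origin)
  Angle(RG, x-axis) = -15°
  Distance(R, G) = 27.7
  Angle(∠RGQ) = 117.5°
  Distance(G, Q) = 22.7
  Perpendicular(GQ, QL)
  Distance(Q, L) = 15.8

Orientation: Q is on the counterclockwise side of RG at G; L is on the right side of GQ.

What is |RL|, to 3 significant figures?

53.8

∠RGQ = 117.5°, so GQ runs at -15.0° + (180° − 117.5°) = 47.5° from the x-axis; with |GQ| = 22.7, Q = G + 22.7·(cos 47.5°, sin 47.5°) = (42.1, 9.57). GQ ⟂ QL; with |QL| = 15.8 on the right of GQ, L = Q + 15.8·(0.737, -0.676) = (53.7, -1.11). Then |RL| = |L − R| = 53.8.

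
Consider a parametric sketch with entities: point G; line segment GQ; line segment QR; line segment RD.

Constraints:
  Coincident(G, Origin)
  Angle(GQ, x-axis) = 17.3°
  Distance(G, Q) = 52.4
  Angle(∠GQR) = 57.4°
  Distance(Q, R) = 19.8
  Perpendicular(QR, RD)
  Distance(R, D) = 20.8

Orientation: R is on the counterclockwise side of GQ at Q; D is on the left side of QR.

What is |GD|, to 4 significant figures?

24.82

G is at the origin; GQ runs at 17.3° with length 52.4, so Q = 52.4·(cos 17.3°, sin 17.3°) = (50.03, 15.58). ∠GQR = 57.4°, so QR runs at 17.3° + (180° − 57.4°) = 139.9° from the x-axis; with |QR| = 19.8, R = Q + 19.8·(cos 139.9°, sin 139.9°) = (34.88, 28.34). QR is perpendicular to RD; with |RD| = 20.8 on the left of QR, D = R + 20.8·(-0.6441, -0.7649) = (21.49, 12.43). Then |GD| = |D − G| = 24.82.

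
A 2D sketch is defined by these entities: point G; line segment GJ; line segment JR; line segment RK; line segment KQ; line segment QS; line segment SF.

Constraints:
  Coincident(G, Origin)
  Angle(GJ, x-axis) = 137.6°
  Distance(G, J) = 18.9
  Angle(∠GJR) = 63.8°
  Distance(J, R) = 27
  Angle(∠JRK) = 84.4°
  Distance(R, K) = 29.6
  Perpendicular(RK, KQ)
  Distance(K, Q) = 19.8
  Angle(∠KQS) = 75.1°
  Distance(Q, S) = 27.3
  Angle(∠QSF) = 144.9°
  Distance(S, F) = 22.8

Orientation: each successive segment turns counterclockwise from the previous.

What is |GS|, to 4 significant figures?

16.02

The perpendicularity gives KQ at right angles to RK, so KQ runs at 79.40°; with |KQ| = 19.8, Q = (11.25, 0.8335). ∠KQS = 75.1° gives QS at -175.7° from the x-axis; with |QS| = 27.3, S = (-15.98, -1.213). Then |GS| = |S − G| = 16.02.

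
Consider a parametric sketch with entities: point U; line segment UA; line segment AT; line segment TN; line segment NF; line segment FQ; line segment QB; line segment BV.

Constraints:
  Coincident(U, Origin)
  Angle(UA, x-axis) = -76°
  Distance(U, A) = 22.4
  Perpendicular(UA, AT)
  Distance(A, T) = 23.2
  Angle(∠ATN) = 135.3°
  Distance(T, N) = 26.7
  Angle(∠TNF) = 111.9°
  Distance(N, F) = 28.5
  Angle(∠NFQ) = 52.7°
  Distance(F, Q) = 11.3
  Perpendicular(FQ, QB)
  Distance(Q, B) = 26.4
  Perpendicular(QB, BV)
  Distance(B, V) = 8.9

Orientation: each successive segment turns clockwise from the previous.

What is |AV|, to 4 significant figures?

60.66

U is at the origin; UA runs at -76.0° with length 22.4, so A = (5.419, -21.73). UA ⟂ AT, so AT runs at -166.0°; with |AT| = 23.2, T = (-17.09, -27.35). ∠ATN = 135.3° gives TN at 149.3° from the x-axis; with |TN| = 26.7, N = (-40.05, -13.72). ∠TNF = 111.9° gives NF at 81.20° from the x-axis; with |NF| = 28.5, F = (-35.69, 14.45). ∠NFQ = 52.7° gives FQ at -46.10° from the x-axis; with |FQ| = 11.3, Q = (-27.85, 6.307). The perpendicularity gives QB at right angles to FQ, so QB runs at -136.1°; with |QB| = 26.4, B = (-46.88, -12.00). The perpendicularity gives BV at right angles to QB, so BV runs at 133.9°; with |BV| = 8.9, V = (-53.05, -5.586). Then |AV| = |V − A| = 60.66.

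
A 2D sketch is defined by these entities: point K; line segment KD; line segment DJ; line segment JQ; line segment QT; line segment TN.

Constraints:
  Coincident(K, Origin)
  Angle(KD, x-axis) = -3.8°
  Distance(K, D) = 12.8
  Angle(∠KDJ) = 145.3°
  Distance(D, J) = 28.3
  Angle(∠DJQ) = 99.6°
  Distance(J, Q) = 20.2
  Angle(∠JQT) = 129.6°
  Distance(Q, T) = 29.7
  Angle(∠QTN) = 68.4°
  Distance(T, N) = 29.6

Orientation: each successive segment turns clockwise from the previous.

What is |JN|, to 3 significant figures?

33.9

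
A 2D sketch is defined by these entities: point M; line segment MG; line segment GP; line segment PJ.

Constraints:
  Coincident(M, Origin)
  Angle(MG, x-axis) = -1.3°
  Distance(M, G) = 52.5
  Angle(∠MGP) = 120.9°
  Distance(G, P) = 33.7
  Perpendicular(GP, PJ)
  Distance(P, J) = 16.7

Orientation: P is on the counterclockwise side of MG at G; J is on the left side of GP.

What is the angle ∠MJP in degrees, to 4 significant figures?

115.0°

M is at the origin; MG runs at -1.3° with length 52.5, so G = 52.5·(cos -1.3°, sin -1.3°) = (52.49, -1.191). ∠MGP = 120.9°, so GP runs at -1.3° + (180° − 120.9°) = 57.80° from the x-axis; with |GP| = 33.7, P = G + 33.7·(cos 57.80°, sin 57.80°) = (70.44, 27.33). The perpendicularity gives PJ at right angles to GP; with |PJ| = 16.7 on the left of GP, J = P + 16.7·(-0.8462, 0.5329) = (56.31, 36.22). Then cos ∠MJP = JM·JP / (|JM||JP|), giving 115.0°.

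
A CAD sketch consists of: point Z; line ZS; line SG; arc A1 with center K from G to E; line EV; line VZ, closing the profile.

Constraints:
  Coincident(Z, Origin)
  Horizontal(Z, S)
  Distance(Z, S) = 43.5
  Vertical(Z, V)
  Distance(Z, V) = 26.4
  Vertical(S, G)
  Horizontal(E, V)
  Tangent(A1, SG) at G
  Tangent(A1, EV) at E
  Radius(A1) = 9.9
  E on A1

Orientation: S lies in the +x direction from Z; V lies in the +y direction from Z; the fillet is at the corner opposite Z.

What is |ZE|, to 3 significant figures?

42.7

Z is at the origin; ZS is horizontal with |ZS| = 43.5 and S on the +x side, so S = (43.5, 0.00). Z and V share the same x with |ZV| = 26.4 and V on the +y side, so V = (0.00, 26.4). The virtual corner opposite Z is at (43.5, 26.4). Since A1 is tangent to SG there, KG ⟂ SG and tangency of A1 to EV means the radius KE is perpendicular to EV, with radius 9.9, so the center K sits 9.9 in from both sides at K = (33.6, 16.5). That places the tangent points at G = (43.5, 16.5) on SG and E = (33.6, 26.4) on EV. Then |ZE| = |E − Z| = 42.7.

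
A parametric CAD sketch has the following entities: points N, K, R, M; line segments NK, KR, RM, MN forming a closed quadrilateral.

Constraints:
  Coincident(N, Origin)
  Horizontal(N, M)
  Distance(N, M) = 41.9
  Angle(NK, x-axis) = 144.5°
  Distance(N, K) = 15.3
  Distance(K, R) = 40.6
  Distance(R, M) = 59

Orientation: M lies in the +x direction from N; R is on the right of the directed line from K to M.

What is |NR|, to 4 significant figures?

32.47

Checks: |KR| = 40.60 ✓; |RM| = 59.00 ✓.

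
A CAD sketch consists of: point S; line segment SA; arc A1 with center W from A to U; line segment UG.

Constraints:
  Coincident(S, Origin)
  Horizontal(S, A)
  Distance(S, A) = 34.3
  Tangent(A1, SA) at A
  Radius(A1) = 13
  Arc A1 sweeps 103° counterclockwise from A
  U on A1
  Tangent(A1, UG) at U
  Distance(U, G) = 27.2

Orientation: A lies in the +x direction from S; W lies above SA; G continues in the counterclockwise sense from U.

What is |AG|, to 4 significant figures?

42.93

S is at the origin; S and A share the same y with |SA| = 34.3 and A on the +x side, so A = (34.30, 0.000). A1 meets SA tangentially, so WA is at right angles to SA, so W = A + (0, 13) = (34.30, 13.00). On A1, A sits at bearing -90° from W; a 103° counterclockwise sweep puts U at bearing 13°, so U = W + 13.0·(cos 13°, sin 13°) = (46.97, 15.92). The tangent condition forces WU to be normal to UG, so UG runs along (−sin 13°, cos 13°); with |UG| = 27.2, G = (40.85, 42.43). Then |AG| = |G − A| = 42.93.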